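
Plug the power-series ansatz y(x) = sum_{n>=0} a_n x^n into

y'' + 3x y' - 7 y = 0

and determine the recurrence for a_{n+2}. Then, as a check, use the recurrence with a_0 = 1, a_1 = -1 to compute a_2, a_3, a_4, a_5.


Substitute y = sum_n a_n x^n.
y''(x) has coefficient (n+2)(n+1) a_{n+2} at x^n;
3 x y'(x) has coefficient 3 n a_n at x^n (shift);
-7 y(x) has coefficient -7 a_n at x^n.
Matching x^n: (n+2)(n+1) a_{n+2} + (3n - 7) a_n = 0.
Thus a_{n+2} = (-3n + 7) / ((n+1)(n+2)) * a_n.

Check with a_0 = 1, a_1 = -1 (apply the recurrence for n = 0, 1, 2, 3): a_0 = 1, a_1 = -1, a_2 = 7/2, a_3 = -2/3, a_4 = 7/24, a_5 = 1/15.

a_(n+2) = (-3n + 7) / ((n+1)(n+2)) * a_n; check: a_0 = 1, a_1 = -1, a_2 = 7/2, a_3 = -2/3, a_4 = 7/24, a_5 = 1/15


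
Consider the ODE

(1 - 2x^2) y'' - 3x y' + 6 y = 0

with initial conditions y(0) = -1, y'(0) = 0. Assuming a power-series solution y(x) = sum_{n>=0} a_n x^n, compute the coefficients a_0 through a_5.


Ansatz: y(x) = sum_{n>=0} a_n x^n, so y'(x) = sum_{n>=1} n a_n x^(n-1) and y''(x) = sum_{n>=2} n(n-1) a_n x^(n-2).
Substitute into P(x) y'' + Q(x) y' + R(x) y = 0 with P(x) = 1 - 2x^2, Q(x) = -3x, R(x) = 6, and match powers of x.
Initial conditions: a_0 = -1, a_1 = 0.
Setting the coefficient of each power of x to zero and solving order by order (substituting the coefficients already found):
  x^0: 2 a_2 + 6 a_0 = 0  ->  2 a_2 = -6 a_0 = 6  ->  a_2 = 3
  x^1: 6 a_3 + 3 a_1 = 0  ->  6 a_3 = -3 a_1 = 0  ->  a_3 = 0
  x^2: 12 a_4 - 4 a_2 = 0  ->  12 a_4 = 4 a_2 = 12  ->  a_4 = 1
  x^3: 20 a_5 - 15 a_3 = 0  ->  20 a_5 = 15 a_3 = 0  ->  a_5 = 0
Truncated series: y(x) = -1 + 3 x^2 + x^4 + O(x^6).

a_0 = -1; a_1 = 0; a_2 = 3; a_3 = 0; a_4 = 1; a_5 = 0


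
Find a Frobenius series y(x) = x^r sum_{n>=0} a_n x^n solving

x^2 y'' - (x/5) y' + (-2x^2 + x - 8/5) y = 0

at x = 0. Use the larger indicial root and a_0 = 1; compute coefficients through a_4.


Write in Frobenius form y'' + (p(x)/x) y' + (q(x)/x^2) y = 0:
  p(x) = -1/5,  q(x) = -2x^2 + x - 8/5.
Indicial equation: r(r-1) + (-1/5) r + (-8/5) = 0 -> roots r_1 = 2, r_2 = -4/5.
Take r = r_1 = 2. Let y(x) = x^r sum_{n>=0} a_n x^n with a_0 = 1.
Substitute y = x^r sum a_n x^n and match x^{r+n}. The recurrence is
  D(n) a_n + 1 a_{n-1} - 2 a_{n-2} = 0,  where D(n) = (r+n)(r+n-1) + (-1/5)(r+n) + (-8/5).
  a_n = [-1 a_{n-1} + 2 a_{n-2}] / D(n).
Since the indicial polynomial factors as (r - r_1)(r - r_2), D(n) = (r_1 + n - r_1)(r_1 + n - r_2) = n(n + 14/5).
Evaluating step by step (a_0 = 1):
  n = 1: D(1) = 1(1 + 14/5) = 19/5; numerator = -1(1) = -1; a_1 = (-1)/(19/5) = -5/19
  n = 2: D(2) = 2(2 + 14/5) = 48/5; numerator = -1(-5/19) + 2(1) = 43/19; a_2 = (43/19)/(48/5) = 215/912
  n = 3: D(3) = 3(3 + 14/5) = 87/5; numerator = -1(215/912) + 2(-5/19) = -695/912; a_3 = (-695/912)/(87/5) = -3475/79344
  n = 4: D(4) = 4(4 + 14/5) = 136/5; numerator = -1(-3475/79344) + 2(215/912) = 40885/79344; a_4 = (40885/79344)/(136/5) = 12025/634752

r = 2; a_0 = 1; a_1 = -5/19; a_2 = 215/912; a_3 = -3475/79344; a_4 = 12025/634752


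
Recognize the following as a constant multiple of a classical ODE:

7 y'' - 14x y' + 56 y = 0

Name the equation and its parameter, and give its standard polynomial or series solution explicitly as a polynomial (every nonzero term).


All three coefficients share the factor 7; dividing through by 7 gives  y'' - 2x y' + 8 y = 0.
This matches the Hermite equation y'' - 2x y' + 2n y = 0 with 2n = 8, so n = 4; the polynomial solution is H_4(x).
With y = sum_k a_k x^k, matching x^k gives (k+2)(k+1) a_{k+2} = 2(k - n) a_k = 2(k - 4) a_k. The right side vanishes at k = 4, so the series with the parity of 4 terminates at degree 4.
Standard normalization: leading coefficient of H_n is 2^n, so a_4 = 2^4 = 16. Work downward with a_k = (k+1)(k+2) a_{k+2} / (2(k - n)):
  a_2 = (3)(4)(16) / (2(2 - 4)) = 192/(-4) = -48
  a_0 = (1)(2)(-48) / (2(0 - 4)) = -96/(-8) = 12
Hence H_4(x) = 16 x^4 - 48 x^2 + 12.

H_4(x); series = 16 x^4 - 48 x^2 + 12


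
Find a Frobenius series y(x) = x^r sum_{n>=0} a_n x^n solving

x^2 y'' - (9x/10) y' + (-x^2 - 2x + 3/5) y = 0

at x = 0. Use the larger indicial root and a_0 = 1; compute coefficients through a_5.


Write in Frobenius form y'' + (p(x)/x) y' + (q(x)/x^2) y = 0:
  p(x) = -9/10,  q(x) = -x^2 - 2x + 3/5.
Indicial equation: r(r-1) + (-9/10) r + (3/5) = 0 -> roots r_1 = 3/2, r_2 = 2/5.
Take r = r_1 = 3/2. Let y(x) = x^r sum_{n>=0} a_n x^n with a_0 = 1.
Substitute y = x^r sum a_n x^n and match x^{r+n}. The recurrence is
  D(n) a_n - 2 a_{n-1} - 1 a_{n-2} = 0,  where D(n) = (r+n)(r+n-1) + (-9/10)(r+n) + (3/5).
  a_n = [2 a_{n-1} + 1 a_{n-2}] / D(n).
Since the indicial polynomial factors as (r - r_1)(r - r_2), D(n) = (r_1 + n - r_1)(r_1 + n - r_2) = n(n + 11/10).
Evaluating step by step (a_0 = 1):
  n = 1: D(1) = 1(1 + 11/10) = 21/10; numerator = 2(1) = 2; a_1 = (2)/(21/10) = 20/21
  n = 2: D(2) = 2(2 + 11/10) = 31/5; numerator = 2(20/21) + 1(1) = 61/21; a_2 = (61/21)/(31/5) = 305/651
  n = 3: D(3) = 3(3 + 11/10) = 123/10; numerator = 2(305/651) + 1(20/21) = 410/217; a_3 = (410/217)/(123/10) = 100/651
  n = 4: D(4) = 4(4 + 11/10) = 102/5; numerator = 2(100/651) + 1(305/651) = 505/651; a_4 = (505/651)/(102/5) = 2525/66402
  n = 5: D(5) = 5(5 + 11/10) = 61/2; numerator = 2(2525/66402) + 1(100/651) = 7625/33201; a_5 = (7625/33201)/(61/2) = 250/33201

r = 3/2; a_0 = 1; a_1 = 20/21; a_2 = 305/651; a_3 = 100/651; a_4 = 2525/66402; a_5 = 250/33201


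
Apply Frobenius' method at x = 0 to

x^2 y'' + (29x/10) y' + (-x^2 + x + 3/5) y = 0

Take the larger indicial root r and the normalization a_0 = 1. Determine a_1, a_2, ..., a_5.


Write in Frobenius form y'' + (p(x)/x) y' + (q(x)/x^2) y = 0:
  p(x) = 29/10,  q(x) = -x^2 + x + 3/5.
Indicial equation: r(r-1) + (29/10) r + (3/5) = 0 -> roots r_1 = -2/5, r_2 = -3/2.
Take r = r_1 = -2/5. Let y(x) = x^r sum_{n>=0} a_n x^n with a_0 = 1.
Substitute y = x^r sum a_n x^n and match x^{r+n}. The recurrence is
  D(n) a_n + 1 a_{n-1} - 1 a_{n-2} = 0,  where D(n) = (r+n)(r+n-1) + (29/10)(r+n) + (3/5).
  a_n = [-1 a_{n-1} + 1 a_{n-2}] / D(n).
Since the indicial polynomial factors as (r - r_1)(r - r_2), D(n) = (r_1 + n - r_1)(r_1 + n - r_2) = n(n + 11/10).
Evaluating step by step (a_0 = 1):
  n = 1: D(1) = 1(1 + 11/10) = 21/10; numerator = -1(1) = -1; a_1 = (-1)/(21/10) = -10/21
  n = 2: D(2) = 2(2 + 11/10) = 31/5; numerator = -1(-10/21) + 1(1) = 31/21; a_2 = (31/21)/(31/5) = 5/21
  n = 3: D(3) = 3(3 + 11/10) = 123/10; numerator = -1(5/21) + 1(-10/21) = -5/7; a_3 = (-5/7)/(123/10) = -50/861
  n = 4: D(4) = 4(4 + 11/10) = 102/5; numerator = -1(-50/861) + 1(5/21) = 85/287; a_4 = (85/287)/(102/5) = 25/1722
  n = 5: D(5) = 5(5 + 11/10) = 61/2; numerator = -1(25/1722) + 1(-50/861) = -125/1722; a_5 = (-125/1722)/(61/2) = -125/52521

r = -2/5; a_0 = 1; a_1 = -10/21; a_2 = 5/21; a_3 = -50/861; a_4 = 25/1722; a_5 = -125/52521


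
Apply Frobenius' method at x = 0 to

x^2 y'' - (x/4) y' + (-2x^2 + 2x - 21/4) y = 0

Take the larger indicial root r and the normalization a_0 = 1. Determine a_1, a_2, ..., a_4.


Write in Frobenius form y'' + (p(x)/x) y' + (q(x)/x^2) y = 0:
  p(x) = -1/4,  q(x) = -2x^2 + 2x - 21/4.
Indicial equation: r(r-1) + (-1/4) r + (-21/4) = 0 -> roots r_1 = 3, r_2 = -7/4.
Take r = r_1 = 3. Let y(x) = x^r sum_{n>=0} a_n x^n with a_0 = 1.
Substitute y = x^r sum a_n x^n and match x^{r+n}. The recurrence is
  D(n) a_n + 2 a_{n-1} - 2 a_{n-2} = 0,  where D(n) = (r+n)(r+n-1) + (-1/4)(r+n) + (-21/4).
  a_n = [-2 a_{n-1} + 2 a_{n-2}] / D(n).
Since the indicial polynomial factors as (r - r_1)(r - r_2), D(n) = (r_1 + n - r_1)(r_1 + n - r_2) = n(n + 19/4).
Evaluating step by step (a_0 = 1):
  n = 1: D(1) = 1(1 + 19/4) = 23/4; numerator = -2(1) = -2; a_1 = (-2)/(23/4) = -8/23
  n = 2: D(2) = 2(2 + 19/4) = 27/2; numerator = -2(-8/23) + 2(1) = 62/23; a_2 = (62/23)/(27/2) = 124/621
  n = 3: D(3) = 3(3 + 19/4) = 93/4; numerator = -2(124/621) + 2(-8/23) = -680/621; a_3 = (-680/621)/(93/4) = -2720/57753
  n = 4: D(4) = 4(4 + 19/4) = 35; numerator = -2(-2720/57753) + 2(124/621) = 28504/57753; a_4 = (28504/57753)/(35) = 4072/288765

r = 3; a_0 = 1; a_1 = -8/23; a_2 = 124/621; a_3 = -2720/57753; a_4 = 4072/288765


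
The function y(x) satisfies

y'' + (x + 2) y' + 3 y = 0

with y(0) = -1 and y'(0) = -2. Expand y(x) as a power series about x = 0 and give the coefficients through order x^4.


Ansatz: y(x) = sum_{n>=0} a_n x^n, so y'(x) = sum_{n>=1} n a_n x^(n-1) and y''(x) = sum_{n>=2} n(n-1) a_n x^(n-2).
Substitute into P(x) y'' + Q(x) y' + R(x) y = 0 with P(x) = 1, Q(x) = x + 2, R(x) = 3, and match powers of x.
Initial conditions: a_0 = -1, a_1 = -2.
Setting the coefficient of each power of x to zero and solving order by order (substituting the coefficients already found):
  x^0: 2 a_2 + 2 a_1 + 3 a_0 = 0  ->  2 a_2 = -2 a_1 - 3 a_0 = 7  ->  a_2 = 7/2
  x^1: 6 a_3 + 4 a_2 + 4 a_1 = 0  ->  6 a_3 = -4 a_2 - 4 a_1 = -6  ->  a_3 = -1
  x^2: 12 a_4 + 6 a_3 + 5 a_2 = 0  ->  12 a_4 = -6 a_3 - 5 a_2 = -23/2  ->  a_4 = -23/24
Truncated series: y(x) = -1 - 2 x + (7/2) x^2 - x^3 - (23/24) x^4 + O(x^5).

a_0 = -1; a_1 = -2; a_2 = 7/2; a_3 = -1; a_4 = -23/24


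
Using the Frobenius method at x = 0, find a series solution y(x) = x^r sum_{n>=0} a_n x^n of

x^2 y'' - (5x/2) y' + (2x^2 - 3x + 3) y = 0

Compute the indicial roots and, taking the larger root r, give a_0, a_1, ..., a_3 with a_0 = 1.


Write in Frobenius form y'' + (p(x)/x) y' + (q(x)/x^2) y = 0:
  p(x) = -5/2,  q(x) = 2x^2 - 3x + 3.
Indicial equation: r(r-1) + (-5/2) r + (3) = 0 -> roots r_1 = 2, r_2 = 3/2.
Take r = r_1 = 2. Let y(x) = x^r sum_{n>=0} a_n x^n with a_0 = 1.
Substitute y = x^r sum a_n x^n and match x^{r+n}. The recurrence is
  D(n) a_n - 3 a_{n-1} + 2 a_{n-2} = 0,  where D(n) = (r+n)(r+n-1) + (-5/2)(r+n) + (3).
  a_n = [3 a_{n-1} - 2 a_{n-2}] / D(n).
Since the indicial polynomial factors as (r - r_1)(r - r_2), D(n) = (r_1 + n - r_1)(r_1 + n - r_2) = n(n + 1/2).
Evaluating step by step (a_0 = 1):
  n = 1: D(1) = 1(1 + 1/2) = 3/2; numerator = 3(1) = 3; a_1 = (3)/(3/2) = 2
  n = 2: D(2) = 2(2 + 1/2) = 5; numerator = 3(2) - 2(1) = 4; a_2 = (4)/(5) = 4/5
  n = 3: D(3) = 3(3 + 1/2) = 21/2; numerator = 3(4/5) - 2(2) = -8/5; a_3 = (-8/5)/(21/2) = -16/105

r = 2; a_0 = 1; a_1 = 2; a_2 = 4/5; a_3 = -16/105


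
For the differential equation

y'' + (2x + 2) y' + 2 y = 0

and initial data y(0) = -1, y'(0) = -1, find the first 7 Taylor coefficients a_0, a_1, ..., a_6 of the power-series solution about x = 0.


Ansatz: y(x) = sum_{n>=0} a_n x^n, so y'(x) = sum_{n>=1} n a_n x^(n-1) and y''(x) = sum_{n>=2} n(n-1) a_n x^(n-2).
Substitute into P(x) y'' + Q(x) y' + R(x) y = 0 with P(x) = 1, Q(x) = 2x + 2, R(x) = 2, and match powers of x.
Initial conditions: a_0 = -1, a_1 = -1.
Setting the coefficient of each power of x to zero and solving order by order (substituting the coefficients already found):
  x^0: 2 a_2 + 2 a_1 + 2 a_0 = 0  ->  2 a_2 = -2 a_1 - 2 a_0 = 4  ->  a_2 = 2
  x^1: 6 a_3 + 4 a_2 + 4 a_1 = 0  ->  6 a_3 = -4 a_2 - 4 a_1 = -4  ->  a_3 = -2/3
  x^2: 12 a_4 + 6 a_3 + 6 a_2 = 0  ->  12 a_4 = -6 a_3 - 6 a_2 = -8  ->  a_4 = -2/3
  x^3: 20 a_5 + 8 a_4 + 8 a_3 = 0  ->  20 a_5 = -8 a_4 - 8 a_3 = 32/3  ->  a_5 = 8/15
  x^4: 30 a_6 + 10 a_5 + 10 a_4 = 0  ->  30 a_6 = -10 a_5 - 10 a_4 = 4/3  ->  a_6 = 2/45
Truncated series: y(x) = -1 - x + 2 x^2 - (2/3) x^3 - (2/3) x^4 + (8/15) x^5 + (2/45) x^6 + O(x^7).

a_0 = -1; a_1 = -1; a_2 = 2; a_3 = -2/3; a_4 = -2/3; a_5 = 8/15; a_6 = 2/45


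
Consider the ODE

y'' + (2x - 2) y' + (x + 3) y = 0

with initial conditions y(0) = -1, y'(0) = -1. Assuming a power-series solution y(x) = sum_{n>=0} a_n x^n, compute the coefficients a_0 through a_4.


Ansatz: y(x) = sum_{n>=0} a_n x^n, so y'(x) = sum_{n>=1} n a_n x^(n-1) and y''(x) = sum_{n>=2} n(n-1) a_n x^(n-2).
Substitute into P(x) y'' + Q(x) y' + R(x) y = 0 with P(x) = 1, Q(x) = 2x - 2, R(x) = x + 3, and match powers of x.
Initial conditions: a_0 = -1, a_1 = -1.
Setting the coefficient of each power of x to zero and solving order by order (substituting the coefficients already found):
  x^0: 2 a_2 - 2 a_1 + 3 a_0 = 0  ->  2 a_2 = 2 a_1 - 3 a_0 = 1  ->  a_2 = 1/2
  x^1: 6 a_3 - 4 a_2 + 5 a_1 + a_0 = 0  ->  6 a_3 = 4 a_2 - 5 a_1 - a_0 = 8  ->  a_3 = 4/3
  x^2: 12 a_4 - 6 a_3 + 7 a_2 + a_1 = 0  ->  12 a_4 = 6 a_3 - 7 a_2 - a_1 = 11/2  ->  a_4 = 11/24
Truncated series: y(x) = -1 - x + (1/2) x^2 + (4/3) x^3 + (11/24) x^4 + O(x^5).

a_0 = -1; a_1 = -1; a_2 = 1/2; a_3 = 4/3; a_4 = 11/24


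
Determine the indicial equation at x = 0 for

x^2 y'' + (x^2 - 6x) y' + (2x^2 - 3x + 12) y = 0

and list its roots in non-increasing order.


Divide by x^2 to reach normal form y'' + P_1(x) y' + P_2(x) y = 0 with P_1(x) = 1 - 6/x and P_2(x) = 2 - 3/x + 12/x^2.
x = 0 is a singular point because the y'-coefficient 1 - 6/x has a pole at x = 0 and the y-coefficient 2 - 3/x + 12/x^2 has a pole at x = 0.
It is a regular singular point because x P_1(x) = p(x) = x - 6 and x^2 P_2(x) = q(x) = 2x^2 - 3x + 12 are polynomials, hence analytic at x = 0.
p(0) = -6,  q(0) = 12.
Indicial equation: r(r-1) + p(0) r + q(0) = 0, i.e. r^2 + (p(0) - 1) r + q(0) = 0, i.e. r^2 - 7 r + 12 = 0.
Discriminant: (-7)^2 - 4(12) = 1, so r = (7 ± 1)/2.
Solving: r_1 = 4, r_2 = 3.

indicial: r^2 - 7 r + 12 = 0; roots r_1 = 4, r_2 = 3


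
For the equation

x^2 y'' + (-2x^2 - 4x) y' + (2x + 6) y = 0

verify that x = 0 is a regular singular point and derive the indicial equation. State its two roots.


Divide by x^2 to reach normal form y'' + P_1(x) y' + P_2(x) y = 0 with P_1(x) = -2 - 4/x and P_2(x) = 2/x + 6/x^2.
x = 0 is a singular point because the y'-coefficient -2 - 4/x has a pole at x = 0 and the y-coefficient 2/x + 6/x^2 has a pole at x = 0.
It is a regular singular point because x P_1(x) = p(x) = -2x - 4 and x^2 P_2(x) = q(x) = 2x + 6 are polynomials, hence analytic at x = 0.
p(0) = -4,  q(0) = 6.
Indicial equation: r(r-1) + p(0) r + q(0) = 0, i.e. r^2 + (p(0) - 1) r + q(0) = 0, i.e. r^2 - 5 r + 6 = 0.
Discriminant: (-5)^2 - 4(6) = 1, so r = (5 ± 1)/2.
Solving: r_1 = 3, r_2 = 2.

indicial: r^2 - 5 r + 6 = 0; roots r_1 = 3, r_2 = 2


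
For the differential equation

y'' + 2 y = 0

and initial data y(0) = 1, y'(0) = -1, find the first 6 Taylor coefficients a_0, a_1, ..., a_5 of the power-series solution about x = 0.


Ansatz: y(x) = sum_{n>=0} a_n x^n, so y'(x) = sum_{n>=1} n a_n x^(n-1) and y''(x) = sum_{n>=2} n(n-1) a_n x^(n-2).
Substitute into P(x) y'' + Q(x) y' + R(x) y = 0 with P(x) = 1, Q(x) = 0, R(x) = 2, and match powers of x.
Initial conditions: a_0 = 1, a_1 = -1.
Setting the coefficient of each power of x to zero and solving order by order (substituting the coefficients already found):
  x^0: 2 a_2 + 2 a_0 = 0  ->  2 a_2 = -2 a_0 = -2  ->  a_2 = -1
  x^1: 6 a_3 + 2 a_1 = 0  ->  6 a_3 = -2 a_1 = 2  ->  a_3 = 1/3
  x^2: 12 a_4 + 2 a_2 = 0  ->  12 a_4 = -2 a_2 = 2  ->  a_4 = 1/6
  x^3: 20 a_5 + 2 a_3 = 0  ->  20 a_5 = -2 a_3 = -2/3  ->  a_5 = -1/30
Truncated series: y(x) = 1 - x - x^2 + (1/3) x^3 + (1/6) x^4 - (1/30) x^5 + O(x^6).

a_0 = 1; a_1 = -1; a_2 = -1; a_3 = 1/3; a_4 = 1/6; a_5 = -1/30


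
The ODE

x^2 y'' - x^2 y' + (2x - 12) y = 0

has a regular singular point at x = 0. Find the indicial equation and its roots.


Divide by x^2 to reach normal form y'' + P_1(x) y' + P_2(x) y = 0 with P_1(x) = -1 and P_2(x) = 2/x - 12/x^2.
x = 0 is a singular point because the y-coefficient 2/x - 12/x^2 has a pole at x = 0.
It is a regular singular point because x P_1(x) = p(x) = -x and x^2 P_2(x) = q(x) = 2x - 12 are polynomials, hence analytic at x = 0.
p(0) = 0,  q(0) = -12.
Indicial equation: r(r-1) + p(0) r + q(0) = 0, i.e. r^2 + (p(0) - 1) r + q(0) = 0, i.e. r^2 - 1 r - 12 = 0.
Discriminant: (-1)^2 - 4(-12) = 49, so r = (1 ± 7)/2.
Solving: r_1 = 4, r_2 = -3.

indicial: r^2 - 1 r - 12 = 0; roots r_1 = 4, r_2 = -3


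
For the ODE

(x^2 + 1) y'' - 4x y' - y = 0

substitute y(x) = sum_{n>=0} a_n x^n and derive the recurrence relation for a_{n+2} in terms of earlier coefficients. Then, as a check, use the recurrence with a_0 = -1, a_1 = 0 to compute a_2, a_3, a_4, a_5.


Substitute y = sum_n a_n x^n.
(1 + 1 x^2) y'' contributes (n+2)(n+1) a_{n+2} + n(n-1) a_n at x^n.
-4 x y'(x) contributes -4 n a_n at x^n.
-y(x) contributes -1 a_n at x^n.
Matching x^n: (n+2)(n+1) a_{n+2} + (n(n-1) - 4 n - 1) a_n = 0.
Thus a_{n+2} = (-n(n-1) + 4 n + 1) / ((n+1)(n+2)) * a_n.

Check with a_0 = -1, a_1 = 0 (apply the recurrence for n = 0, 1, 2, 3): a_0 = -1, a_1 = 0, a_2 = -1/2, a_3 = 0, a_4 = -7/24, a_5 = 0.

a_(n+2) = (-n(n-1) + 4 n + 1) / ((n+1)(n+2)) * a_n; check: a_0 = -1, a_1 = 0, a_2 = -1/2, a_3 = 0, a_4 = -7/24, a_5 = 0


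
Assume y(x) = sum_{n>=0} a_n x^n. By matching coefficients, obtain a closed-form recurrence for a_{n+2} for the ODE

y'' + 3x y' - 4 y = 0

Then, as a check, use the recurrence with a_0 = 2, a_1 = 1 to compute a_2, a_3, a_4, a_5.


Substitute y = sum_n a_n x^n.
y''(x) has coefficient (n+2)(n+1) a_{n+2} at x^n;
3 x y'(x) has coefficient 3 n a_n at x^n (shift);
-4 y(x) has coefficient -4 a_n at x^n.
Matching x^n: (n+2)(n+1) a_{n+2} + (3n - 4) a_n = 0.
Thus a_{n+2} = (-3n + 4) / ((n+1)(n+2)) * a_n.

Check with a_0 = 2, a_1 = 1 (apply the recurrence for n = 0, 1, 2, 3): a_0 = 2, a_1 = 1, a_2 = 4, a_3 = 1/6, a_4 = -2/3, a_5 = -1/24.

a_(n+2) = (-3n + 4) / ((n+1)(n+2)) * a_n; check: a_0 = 2, a_1 = 1, a_2 = 4, a_3 = 1/6, a_4 = -2/3, a_5 = -1/24


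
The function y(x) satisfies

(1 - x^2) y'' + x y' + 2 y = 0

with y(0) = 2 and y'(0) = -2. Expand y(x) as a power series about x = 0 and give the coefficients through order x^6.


Ansatz: y(x) = sum_{n>=0} a_n x^n, so y'(x) = sum_{n>=1} n a_n x^(n-1) and y''(x) = sum_{n>=2} n(n-1) a_n x^(n-2).
Substitute into P(x) y'' + Q(x) y' + R(x) y = 0 with P(x) = 1 - x^2, Q(x) = x, R(x) = 2, and match powers of x.
Initial conditions: a_0 = 2, a_1 = -2.
Setting the coefficient of each power of x to zero and solving order by order (substituting the coefficients already found):
  x^0: 2 a_2 + 2 a_0 = 0  ->  2 a_2 = -2 a_0 = -4  ->  a_2 = -2
  x^1: 6 a_3 + 3 a_1 = 0  ->  6 a_3 = -3 a_1 = 6  ->  a_3 = 1
  x^2: 12 a_4 + 2 a_2 = 0  ->  12 a_4 = -2 a_2 = 4  ->  a_4 = 1/3
  x^3: 20 a_5 - a_3 = 0  ->  20 a_5 = a_3 = 1  ->  a_5 = 1/20
  x^4: 30 a_6 - 6 a_4 = 0  ->  30 a_6 = 6 a_4 = 2  ->  a_6 = 1/15
Truncated series: y(x) = 2 - 2 x - 2 x^2 + x^3 + (1/3) x^4 + (1/20) x^5 + (1/15) x^6 + O(x^7).

a_0 = 2; a_1 = -2; a_2 = -2; a_3 = 1; a_4 = 1/3; a_5 = 1/20; a_6 = 1/15


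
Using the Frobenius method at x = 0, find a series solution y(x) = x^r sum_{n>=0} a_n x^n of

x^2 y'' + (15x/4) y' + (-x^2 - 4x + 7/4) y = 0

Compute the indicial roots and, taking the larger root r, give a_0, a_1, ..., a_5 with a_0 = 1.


Write in Frobenius form y'' + (p(x)/x) y' + (q(x)/x^2) y = 0:
  p(x) = 15/4,  q(x) = -x^2 - 4x + 7/4.
Indicial equation: r(r-1) + (15/4) r + (7/4) = 0 -> roots r_1 = -1, r_2 = -7/4.
Take r = r_1 = -1. Let y(x) = x^r sum_{n>=0} a_n x^n with a_0 = 1.
Substitute y = x^r sum a_n x^n and match x^{r+n}. The recurrence is
  D(n) a_n - 4 a_{n-1} - 1 a_{n-2} = 0,  where D(n) = (r+n)(r+n-1) + (15/4)(r+n) + (7/4).
  a_n = [4 a_{n-1} + 1 a_{n-2}] / D(n).
Since the indicial polynomial factors as (r - r_1)(r - r_2), D(n) = (r_1 + n - r_1)(r_1 + n - r_2) = n(n + 3/4).
Evaluating step by step (a_0 = 1):
  n = 1: D(1) = 1(1 + 3/4) = 7/4; numerator = 4(1) = 4; a_1 = (4)/(7/4) = 16/7
  n = 2: D(2) = 2(2 + 3/4) = 11/2; numerator = 4(16/7) + 1(1) = 71/7; a_2 = (71/7)/(11/2) = 142/77
  n = 3: D(3) = 3(3 + 3/4) = 45/4; numerator = 4(142/77) + 1(16/7) = 744/77; a_3 = (744/77)/(45/4) = 992/1155
  n = 4: D(4) = 4(4 + 3/4) = 19; numerator = 4(992/1155) + 1(142/77) = 6098/1155; a_4 = (6098/1155)/(19) = 6098/21945
  n = 5: D(5) = 5(5 + 3/4) = 115/4; numerator = 4(6098/21945) + 1(992/1155) = 8648/4389; a_5 = (8648/4389)/(115/4) = 1504/21945

r = -1; a_0 = 1; a_1 = 16/7; a_2 = 142/77; a_3 = 992/1155; a_4 = 6098/21945; a_5 = 1504/21945


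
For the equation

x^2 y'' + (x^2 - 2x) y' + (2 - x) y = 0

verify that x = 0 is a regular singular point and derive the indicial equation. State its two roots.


Divide by x^2 to reach normal form y'' + P_1(x) y' + P_2(x) y = 0 with P_1(x) = 1 - 2/x and P_2(x) = -1/x + 2/x^2.
x = 0 is a singular point because the y'-coefficient 1 - 2/x has a pole at x = 0 and the y-coefficient -1/x + 2/x^2 has a pole at x = 0.
It is a regular singular point because x P_1(x) = p(x) = x - 2 and x^2 P_2(x) = q(x) = 2 - x are polynomials, hence analytic at x = 0.
p(0) = -2,  q(0) = 2.
Indicial equation: r(r-1) + p(0) r + q(0) = 0, i.e. r^2 + (p(0) - 1) r + q(0) = 0, i.e. r^2 - 3 r + 2 = 0.
Discriminant: (-3)^2 - 4(2) = 1, so r = (3 ± 1)/2.
Solving: r_1 = 2, r_2 = 1.

indicial: r^2 - 3 r + 2 = 0; roots r_1 = 2, r_2 = 1


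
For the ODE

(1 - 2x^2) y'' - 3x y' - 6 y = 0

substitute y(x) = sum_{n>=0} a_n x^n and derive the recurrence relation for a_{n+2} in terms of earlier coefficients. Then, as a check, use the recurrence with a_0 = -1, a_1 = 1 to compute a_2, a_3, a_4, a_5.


Substitute y = sum_n a_n x^n.
(1 - 2 x^2) y'' contributes (n+2)(n+1) a_{n+2} - 2 n(n-1) a_n at x^n.
-3 x y'(x) contributes -3 n a_n at x^n.
-6 y(x) contributes -6 a_n at x^n.
Matching x^n: (n+2)(n+1) a_{n+2} + (-2 n(n-1) - 3 n - 6) a_n = 0.
Thus a_{n+2} = (2 n(n-1) + 3 n + 6) / ((n+1)(n+2)) * a_n.

Check with a_0 = -1, a_1 = 1 (apply the recurrence for n = 0, 1, 2, 3): a_0 = -1, a_1 = 1, a_2 = -3, a_3 = 3/2, a_4 = -4, a_5 = 81/40.

a_(n+2) = (2 n(n-1) + 3 n + 6) / ((n+1)(n+2)) * a_n; check: a_0 = -1, a_1 = 1, a_2 = -3, a_3 = 3/2, a_4 = -4, a_5 = 81/40


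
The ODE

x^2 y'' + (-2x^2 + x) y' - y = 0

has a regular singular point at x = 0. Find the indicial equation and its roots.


Divide by x^2 to reach normal form y'' + P_1(x) y' + P_2(x) y = 0 with P_1(x) = -2 + 1/x and P_2(x) = -1/x^2.
x = 0 is a singular point because the y'-coefficient -2 + 1/x has a pole at x = 0 and the y-coefficient -1/x^2 has a pole at x = 0.
It is a regular singular point because x P_1(x) = p(x) = 1 - 2x and x^2 P_2(x) = q(x) = -1 are polynomials, hence analytic at x = 0.
p(0) = 1,  q(0) = -1.
Indicial equation: r(r-1) + p(0) r + q(0) = 0, i.e. r^2 + (p(0) - 1) r + q(0) = 0, i.e. r^2 - 1 = 0.
Discriminant: (0)^2 - 4(-1) = 4, so r = (0 ± 2)/2.
Solving: r_1 = 1, r_2 = -1.

indicial: r^2 - 1 = 0; roots r_1 = 1, r_2 = -1


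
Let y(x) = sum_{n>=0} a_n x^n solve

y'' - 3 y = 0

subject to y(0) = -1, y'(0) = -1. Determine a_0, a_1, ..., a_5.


Ansatz: y(x) = sum_{n>=0} a_n x^n, so y'(x) = sum_{n>=1} n a_n x^(n-1) and y''(x) = sum_{n>=2} n(n-1) a_n x^(n-2).
Substitute into P(x) y'' + Q(x) y' + R(x) y = 0 with P(x) = 1, Q(x) = 0, R(x) = -3, and match powers of x.
Initial conditions: a_0 = -1, a_1 = -1.
Setting the coefficient of each power of x to zero and solving order by order (substituting the coefficients already found):
  x^0: 2 a_2 - 3 a_0 = 0  ->  2 a_2 = 3 a_0 = -3  ->  a_2 = -3/2
  x^1: 6 a_3 - 3 a_1 = 0  ->  6 a_3 = 3 a_1 = -3  ->  a_3 = -1/2
  x^2: 12 a_4 - 3 a_2 = 0  ->  12 a_4 = 3 a_2 = -9/2  ->  a_4 = -3/8
  x^3: 20 a_5 - 3 a_3 = 0  ->  20 a_5 = 3 a_3 = -3/2  ->  a_5 = -3/40
Truncated series: y(x) = -1 - x - (3/2) x^2 - (1/2) x^3 - (3/8) x^4 - (3/40) x^5 + O(x^6).

a_0 = -1; a_1 = -1; a_2 = -3/2; a_3 = -1/2; a_4 = -3/8; a_5 = -3/40


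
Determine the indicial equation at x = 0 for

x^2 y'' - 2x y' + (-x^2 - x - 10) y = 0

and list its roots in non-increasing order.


Divide by x^2 to reach normal form y'' + P_1(x) y' + P_2(x) y = 0 with P_1(x) = -2/x and P_2(x) = -1 - 1/x - 10/x^2.
x = 0 is a singular point because the y'-coefficient -2/x has a pole at x = 0 and the y-coefficient -1 - 1/x - 10/x^2 has a pole at x = 0.
It is a regular singular point because x P_1(x) = p(x) = -2 and x^2 P_2(x) = q(x) = -x^2 - x - 10 are polynomials, hence analytic at x = 0.
p(0) = -2,  q(0) = -10.
Indicial equation: r(r-1) + p(0) r + q(0) = 0, i.e. r^2 + (p(0) - 1) r + q(0) = 0, i.e. r^2 - 3 r - 10 = 0.
Discriminant: (-3)^2 - 4(-10) = 49, so r = (3 ± 7)/2.
Solving: r_1 = 5, r_2 = -2.

indicial: r^2 - 3 r - 10 = 0; roots r_1 = 5, r_2 = -2


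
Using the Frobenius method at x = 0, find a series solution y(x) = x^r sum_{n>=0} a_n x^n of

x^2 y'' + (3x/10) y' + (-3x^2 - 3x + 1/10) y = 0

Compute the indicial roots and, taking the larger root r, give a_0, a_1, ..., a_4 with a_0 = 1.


Write in Frobenius form y'' + (p(x)/x) y' + (q(x)/x^2) y = 0:
  p(x) = 3/10,  q(x) = -3x^2 - 3x + 1/10.
Indicial equation: r(r-1) + (3/10) r + (1/10) = 0 -> roots r_1 = 1/2, r_2 = 1/5.
Take r = r_1 = 1/2. Let y(x) = x^r sum_{n>=0} a_n x^n with a_0 = 1.
Substitute y = x^r sum a_n x^n and match x^{r+n}. The recurrence is
  D(n) a_n - 3 a_{n-1} - 3 a_{n-2} = 0,  where D(n) = (r+n)(r+n-1) + (3/10)(r+n) + (1/10).
  a_n = [3 a_{n-1} + 3 a_{n-2}] / D(n).
Since the indicial polynomial factors as (r - r_1)(r - r_2), D(n) = (r_1 + n - r_1)(r_1 + n - r_2) = n(n + 3/10).
Evaluating step by step (a_0 = 1):
  n = 1: D(1) = 1(1 + 3/10) = 13/10; numerator = 3(1) = 3; a_1 = (3)/(13/10) = 30/13
  n = 2: D(2) = 2(2 + 3/10) = 23/5; numerator = 3(30/13) + 3(1) = 129/13; a_2 = (129/13)/(23/5) = 645/299
  n = 3: D(3) = 3(3 + 3/10) = 99/10; numerator = 3(645/299) + 3(30/13) = 4005/299; a_3 = (4005/299)/(99/10) = 4450/3289
  n = 4: D(4) = 4(4 + 3/10) = 86/5; numerator = 3(4450/3289) + 3(645/299) = 34635/3289; a_4 = (34635/3289)/(86/5) = 173175/282854

r = 1/2; a_0 = 1; a_1 = 30/13; a_2 = 645/299; a_3 = 4450/3289; a_4 = 173175/282854


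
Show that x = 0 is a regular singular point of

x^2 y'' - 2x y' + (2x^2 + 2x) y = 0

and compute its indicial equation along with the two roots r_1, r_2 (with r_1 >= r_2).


Divide by x^2 to reach normal form y'' + P_1(x) y' + P_2(x) y = 0 with P_1(x) = -2/x and P_2(x) = 2 + 2/x.
x = 0 is a singular point because the y'-coefficient -2/x has a pole at x = 0 and the y-coefficient 2 + 2/x has a pole at x = 0.
It is a regular singular point because x P_1(x) = p(x) = -2 and x^2 P_2(x) = q(x) = 2x^2 + 2x are polynomials, hence analytic at x = 0.
p(0) = -2,  q(0) = 0.
Indicial equation: r(r-1) + p(0) r + q(0) = 0, i.e. r^2 + (p(0) - 1) r + q(0) = 0, i.e. r^2 - 3 r = 0.
Discriminant: (-3)^2 - 4(0) = 9, so r = (3 ± 3)/2.
Solving: r_1 = 3, r_2 = 0.

indicial: r^2 - 3 r = 0; roots r_1 = 3, r_2 = 0


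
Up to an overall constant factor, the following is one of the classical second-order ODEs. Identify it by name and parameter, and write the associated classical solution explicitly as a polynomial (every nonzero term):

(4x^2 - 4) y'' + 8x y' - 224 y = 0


All three coefficients share the factor -4; dividing through by -4 gives  (1 - x^2) y'' - 2x y' + 56 y = 0.
This matches the Legendre equation (1 - x^2) y'' - 2x y' + n(n+1) y = 0 (note the -2x y' term) with n(n+1) = 56, so n = 7; the polynomial solution is P_7(x).
With y = sum_k a_k x^k, matching x^k gives (k+2)(k+1) a_{k+2} = [k(k+1) - n(n+1)] a_k = (k - 7)(k + 8) a_k. The right side vanishes at k = 7, so the series with the parity of 7 terminates at degree 7.
Standard normalization (P_n(1) = 1): leading coefficient (2n)!/(2^n (n!)^2) = 87178291200/(128*25401600) = 429/16, so a_7 = 429/16. Work downward with a_k = (k+1)(k+2) a_{k+2} / ((k - 7)(k + 8)):
  a_5 = (6)(7)(429/16) / ((5 - 7)(5 + 8)) = (9009/8)/(-26) = -693/16
  a_3 = (4)(5)(-693/16) / ((3 - 7)(3 + 8)) = (-3465/4)/(-44) = 315/16
  a_1 = (2)(3)(315/16) / ((1 - 7)(1 + 8)) = (945/8)/(-54) = -35/16
Hence P_7(x) = 429 x^7/16 - 693 x^5/16 + 315 x^3/16 - 35 x/16.

P_7(x); series = 429 x^7/16 - 693 x^5/16 + 315 x^3/16 - 35 x/16


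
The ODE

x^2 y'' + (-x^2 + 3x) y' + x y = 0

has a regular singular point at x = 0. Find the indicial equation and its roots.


Divide by x^2 to reach normal form y'' + P_1(x) y' + P_2(x) y = 0 with P_1(x) = -1 + 3/x and P_2(x) = 1/x.
x = 0 is a singular point because the y'-coefficient -1 + 3/x has a pole at x = 0 and the y-coefficient 1/x has a pole at x = 0.
It is a regular singular point because x P_1(x) = p(x) = 3 - x and x^2 P_2(x) = q(x) = x are polynomials, hence analytic at x = 0.
p(0) = 3,  q(0) = 0.
Indicial equation: r(r-1) + p(0) r + q(0) = 0, i.e. r^2 + (p(0) - 1) r + q(0) = 0, i.e. r^2 + 2 r = 0.
Discriminant: (2)^2 - 4(0) = 4, so r = (-2 ± 2)/2.
Solving: r_1 = 0, r_2 = -2.

indicial: r^2 + 2 r = 0; roots r_1 = 0, r_2 = -2


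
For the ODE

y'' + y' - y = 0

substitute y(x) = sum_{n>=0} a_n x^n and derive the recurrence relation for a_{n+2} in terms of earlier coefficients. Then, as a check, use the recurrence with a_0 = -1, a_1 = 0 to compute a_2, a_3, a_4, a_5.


Substitute y = sum_n a_n x^n.
y''(x) has coefficient (n+2)(n+1) a_{n+2} at x^n;
y'(x) has coefficient (n+1) a_{n+1} at x^n;
-y(x) has coefficient -1 a_n at x^n.
Matching x^n: (n+2)(n+1) a_{n+2} + (n+1) a_{n+1} - 1 a_n = 0.
Thus a_{n+2} = [-(n+1) a_{n+1} + 1 a_n] / ((n+1)(n+2)).

Check with a_0 = -1, a_1 = 0 (apply the recurrence for n = 0, 1, 2, 3): a_0 = -1, a_1 = 0, a_2 = -1/2, a_3 = 1/6, a_4 = -1/12, a_5 = 1/40.

a_(n+2) = [-(n+1) a_(n+1) + 1 a_n] / ((n+1)(n+2)); check: a_0 = -1, a_1 = 0, a_2 = -1/2, a_3 = 1/6, a_4 = -1/12, a_5 = 1/40


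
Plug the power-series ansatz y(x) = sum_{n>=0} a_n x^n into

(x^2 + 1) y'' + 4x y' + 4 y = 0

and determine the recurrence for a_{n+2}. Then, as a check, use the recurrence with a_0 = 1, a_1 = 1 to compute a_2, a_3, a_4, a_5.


Substitute y = sum_n a_n x^n.
(1 + 1 x^2) y'' contributes (n+2)(n+1) a_{n+2} + n(n-1) a_n at x^n.
4 x y'(x) contributes 4 n a_n at x^n.
4 y(x) contributes 4 a_n at x^n.
Matching x^n: (n+2)(n+1) a_{n+2} + (n(n-1) + 4 n + 4) a_n = 0.
Thus a_{n+2} = (-n(n-1) - 4 n - 4) / ((n+1)(n+2)) * a_n.

Check with a_0 = 1, a_1 = 1 (apply the recurrence for n = 0, 1, 2, 3): a_0 = 1, a_1 = 1, a_2 = -2, a_3 = -4/3, a_4 = 7/3, a_5 = 22/15.

a_(n+2) = (-n(n-1) - 4 n - 4) / ((n+1)(n+2)) * a_n; check: a_0 = 1, a_1 = 1, a_2 = -2, a_3 = -4/3, a_4 = 7/3, a_5 = 22/15


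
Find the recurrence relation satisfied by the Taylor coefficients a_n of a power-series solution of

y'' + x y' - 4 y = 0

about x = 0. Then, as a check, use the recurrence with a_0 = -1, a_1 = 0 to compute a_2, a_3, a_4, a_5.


Substitute y = sum_n a_n x^n.
y''(x) has coefficient (n+2)(n+1) a_{n+2} at x^n;
x y'(x) has coefficient n a_n at x^n (shift);
-4 y(x) has coefficient -4 a_n at x^n.
Matching x^n: (n+2)(n+1) a_{n+2} + (n - 4) a_n = 0.
Thus a_{n+2} = (-n + 4) / ((n+1)(n+2)) * a_n.

Check with a_0 = -1, a_1 = 0 (apply the recurrence for n = 0, 1, 2, 3): a_0 = -1, a_1 = 0, a_2 = -2, a_3 = 0, a_4 = -1/3, a_5 = 0.

a_(n+2) = (-n + 4) / ((n+1)(n+2)) * a_n; check: a_0 = -1, a_1 = 0, a_2 = -2, a_3 = 0, a_4 = -1/3, a_5 = 0


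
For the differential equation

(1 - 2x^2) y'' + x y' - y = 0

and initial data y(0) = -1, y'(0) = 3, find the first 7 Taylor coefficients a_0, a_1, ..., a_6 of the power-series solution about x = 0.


Ansatz: y(x) = sum_{n>=0} a_n x^n, so y'(x) = sum_{n>=1} n a_n x^(n-1) and y''(x) = sum_{n>=2} n(n-1) a_n x^(n-2).
Substitute into P(x) y'' + Q(x) y' + R(x) y = 0 with P(x) = 1 - 2x^2, Q(x) = x, R(x) = -1, and match powers of x.
Initial conditions: a_0 = -1, a_1 = 3.
Setting the coefficient of each power of x to zero and solving order by order (substituting the coefficients already found):
  x^0: 2 a_2 - a_0 = 0  ->  2 a_2 = a_0 = -1  ->  a_2 = -1/2
  x^1: 6 a_3 = 0  ->  a_3 = 0
  x^2: 12 a_4 - 3 a_2 = 0  ->  12 a_4 = 3 a_2 = -3/2  ->  a_4 = -1/8
  x^3: 20 a_5 - 10 a_3 = 0  ->  20 a_5 = 10 a_3 = 0  ->  a_5 = 0
  x^4: 30 a_6 - 21 a_4 = 0  ->  30 a_6 = 21 a_4 = -21/8  ->  a_6 = -7/80
Truncated series: y(x) = -1 + 3 x - (1/2) x^2 - (1/8) x^4 - (7/80) x^6 + O(x^7).

a_0 = -1; a_1 = 3; a_2 = -1/2; a_3 = 0; a_4 = -1/8; a_5 = 0; a_6 = -7/80


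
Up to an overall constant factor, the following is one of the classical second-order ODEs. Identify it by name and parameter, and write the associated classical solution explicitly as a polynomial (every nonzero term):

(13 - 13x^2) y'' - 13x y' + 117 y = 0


All three coefficients share the factor 13; dividing through by 13 gives  (1 - x^2) y'' - x y' + 9 y = 0.
This matches the Chebyshev equation (1 - x^2) y'' - x y' + n^2 y = 0 (note the -x y' term, not -2x y') with n^2 = 9, so n = 3; the polynomial solution is T_3(x).
With y = sum_k a_k x^k, matching x^k gives (k+2)(k+1) a_{k+2} = (k^2 - n^2) a_k = (k - 3)(k + 3) a_k. The right side vanishes at k = 3, so the series with the parity of 3 terminates at degree 3.
Standard normalization: leading coefficient of T_n is 2^(n-1), so a_3 = 2^2 = 4. Work downward with a_k = (k+1)(k+2) a_{k+2} / ((k - 3)(k + 3)):
  a_1 = (2)(3)(4) / ((1 - 3)(1 + 3)) = 24/(-8) = -3
Hence T_3(x) = 4 x^3 - 3 x.

T_3(x); series = 4 x^3 - 3 x


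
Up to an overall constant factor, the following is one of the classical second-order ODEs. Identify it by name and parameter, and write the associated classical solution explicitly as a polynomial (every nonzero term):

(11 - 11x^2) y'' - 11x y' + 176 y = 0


All three coefficients share the factor 11; dividing through by 11 gives  (1 - x^2) y'' - x y' + 16 y = 0.
This matches the Chebyshev equation (1 - x^2) y'' - x y' + n^2 y = 0 (note the -x y' term, not -2x y') with n^2 = 16, so n = 4; the polynomial solution is T_4(x).
With y = sum_k a_k x^k, matching x^k gives (k+2)(k+1) a_{k+2} = (k^2 - n^2) a_k = (k - 4)(k + 4) a_k. The right side vanishes at k = 4, so the series with the parity of 4 terminates at degree 4.
Standard normalization: leading coefficient of T_n is 2^(n-1), so a_4 = 2^3 = 8. Work downward with a_k = (k+1)(k+2) a_{k+2} / ((k - 4)(k + 4)):
  a_2 = (3)(4)(8) / ((2 - 4)(2 + 4)) = 96/(-12) = -8
  a_0 = (1)(2)(-8) / ((0 - 4)(0 + 4)) = -16/(-16) = 1
Hence T_4(x) = 8 x^4 - 8 x^2 + 1.

T_4(x); series = 8 x^4 - 8 x^2 + 1


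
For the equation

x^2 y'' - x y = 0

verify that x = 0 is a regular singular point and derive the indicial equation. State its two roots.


Divide by x^2 to reach normal form y'' + P_1(x) y' + P_2(x) y = 0 with P_1(x) = 0 and P_2(x) = -1/x.
x = 0 is a singular point because the y-coefficient -1/x has a pole at x = 0.
It is a regular singular point because x P_1(x) = p(x) = 0 and x^2 P_2(x) = q(x) = -x are polynomials, hence analytic at x = 0.
p(0) = 0,  q(0) = 0.
Indicial equation: r(r-1) + p(0) r + q(0) = 0, i.e. r^2 + (p(0) - 1) r + q(0) = 0, i.e. r^2 - 1 r = 0.
Discriminant: (-1)^2 - 4(0) = 1, so r = (1 ± 1)/2.
Solving: r_1 = 1, r_2 = 0.

indicial: r^2 - 1 r = 0; roots r_1 = 1, r_2 = 0


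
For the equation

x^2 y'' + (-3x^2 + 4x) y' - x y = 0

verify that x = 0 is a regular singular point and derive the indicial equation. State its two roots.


Divide by x^2 to reach normal form y'' + P_1(x) y' + P_2(x) y = 0 with P_1(x) = -3 + 4/x and P_2(x) = -1/x.
x = 0 is a singular point because the y'-coefficient -3 + 4/x has a pole at x = 0 and the y-coefficient -1/x has a pole at x = 0.
It is a regular singular point because x P_1(x) = p(x) = 4 - 3x and x^2 P_2(x) = q(x) = -x are polynomials, hence analytic at x = 0.
p(0) = 4,  q(0) = 0.
Indicial equation: r(r-1) + p(0) r + q(0) = 0, i.e. r^2 + (p(0) - 1) r + q(0) = 0, i.e. r^2 + 3 r = 0.
Discriminant: (3)^2 - 4(0) = 9, so r = (-3 ± 3)/2.
Solving: r_1 = 0, r_2 = -3.

indicial: r^2 + 3 r = 0; roots r_1 = 0, r_2 = -3


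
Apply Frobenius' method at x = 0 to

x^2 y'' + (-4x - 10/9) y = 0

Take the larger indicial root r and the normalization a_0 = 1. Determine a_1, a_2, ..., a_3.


Write in Frobenius form y'' + (p(x)/x) y' + (q(x)/x^2) y = 0:
  p(x) = 0,  q(x) = -4x - 10/9.
Indicial equation: r(r-1) + (0) r + (-10/9) = 0 -> roots r_1 = 5/3, r_2 = -2/3.
Take r = r_1 = 5/3. Let y(x) = x^r sum_{n>=0} a_n x^n with a_0 = 1.
Substitute y = x^r sum a_n x^n and match x^{r+n}. The recurrence is
  D(n) a_n - 4 a_{n-1} = 0,  where D(n) = (r+n)(r+n-1) + (0)(r+n) + (-10/9).
  a_n = 4 / D(n) * a_{n-1}.
Since the indicial polynomial factors as (r - r_1)(r - r_2), D(n) = (r_1 + n - r_1)(r_1 + n - r_2) = n(n + 7/3).
Evaluating step by step (a_0 = 1):
  n = 1: D(1) = 1(1 + 7/3) = 10/3; numerator = 4(1) = 4; a_1 = (4)/(10/3) = 6/5
  n = 2: D(2) = 2(2 + 7/3) = 26/3; numerator = 4(6/5) = 24/5; a_2 = (24/5)/(26/3) = 36/65
  n = 3: D(3) = 3(3 + 7/3) = 16; numerator = 4(36/65) = 144/65; a_3 = (144/65)/(16) = 9/65

r = 5/3; a_0 = 1; a_1 = 6/5; a_2 = 36/65; a_3 = 9/65


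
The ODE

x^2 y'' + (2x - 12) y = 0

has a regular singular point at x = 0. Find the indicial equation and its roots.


Divide by x^2 to reach normal form y'' + P_1(x) y' + P_2(x) y = 0 with P_1(x) = 0 and P_2(x) = 2/x - 12/x^2.
x = 0 is a singular point because the y-coefficient 2/x - 12/x^2 has a pole at x = 0.
It is a regular singular point because x P_1(x) = p(x) = 0 and x^2 P_2(x) = q(x) = 2x - 12 are polynomials, hence analytic at x = 0.
p(0) = 0,  q(0) = -12.
Indicial equation: r(r-1) + p(0) r + q(0) = 0, i.e. r^2 + (p(0) - 1) r + q(0) = 0, i.e. r^2 - 1 r - 12 = 0.
Discriminant: (-1)^2 - 4(-12) = 49, so r = (1 ± 7)/2.
Solving: r_1 = 4, r_2 = -3.

indicial: r^2 - 1 r - 12 = 0; roots r_1 = 4, r_2 = -3


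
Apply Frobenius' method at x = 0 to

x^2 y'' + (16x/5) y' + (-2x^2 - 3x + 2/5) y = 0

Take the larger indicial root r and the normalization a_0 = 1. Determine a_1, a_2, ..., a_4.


Write in Frobenius form y'' + (p(x)/x) y' + (q(x)/x^2) y = 0:
  p(x) = 16/5,  q(x) = -2x^2 - 3x + 2/5.
Indicial equation: r(r-1) + (16/5) r + (2/5) = 0 -> roots r_1 = -1/5, r_2 = -2.
Take r = r_1 = -1/5. Let y(x) = x^r sum_{n>=0} a_n x^n with a_0 = 1.
Substitute y = x^r sum a_n x^n and match x^{r+n}. The recurrence is
  D(n) a_n - 3 a_{n-1} - 2 a_{n-2} = 0,  where D(n) = (r+n)(r+n-1) + (16/5)(r+n) + (2/5).
  a_n = [3 a_{n-1} + 2 a_{n-2}] / D(n).
Since the indicial polynomial factors as (r - r_1)(r - r_2), D(n) = (r_1 + n - r_1)(r_1 + n - r_2) = n(n + 9/5).
Evaluating step by step (a_0 = 1):
  n = 1: D(1) = 1(1 + 9/5) = 14/5; numerator = 3(1) = 3; a_1 = (3)/(14/5) = 15/14
  n = 2: D(2) = 2(2 + 9/5) = 38/5; numerator = 3(15/14) + 2(1) = 73/14; a_2 = (73/14)/(38/5) = 365/532
  n = 3: D(3) = 3(3 + 9/5) = 72/5; numerator = 3(365/532) + 2(15/14) = 2235/532; a_3 = (2235/532)/(72/5) = 3725/12768
  n = 4: D(4) = 4(4 + 9/5) = 116/5; numerator = 3(3725/12768) + 2(365/532) = 9565/4256; a_4 = (9565/4256)/(116/5) = 47825/493696

r = -1/5; a_0 = 1; a_1 = 15/14; a_2 = 365/532; a_3 = 3725/12768; a_4 = 47825/493696


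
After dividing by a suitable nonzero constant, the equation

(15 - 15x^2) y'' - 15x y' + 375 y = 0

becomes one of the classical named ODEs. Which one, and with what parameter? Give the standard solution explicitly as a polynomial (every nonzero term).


All three coefficients share the factor 15; dividing through by 15 gives  (1 - x^2) y'' - x y' + 25 y = 0.
This matches the Chebyshev equation (1 - x^2) y'' - x y' + n^2 y = 0 (note the -x y' term, not -2x y') with n^2 = 25, so n = 5; the polynomial solution is T_5(x).
With y = sum_k a_k x^k, matching x^k gives (k+2)(k+1) a_{k+2} = (k^2 - n^2) a_k = (k - 5)(k + 5) a_k. The right side vanishes at k = 5, so the series with the parity of 5 terminates at degree 5.
Standard normalization: leading coefficient of T_n is 2^(n-1), so a_5 = 2^4 = 16. Work downward with a_k = (k+1)(k+2) a_{k+2} / ((k - 5)(k + 5)):
  a_3 = (4)(5)(16) / ((3 - 5)(3 + 5)) = 320/(-16) = -20
  a_1 = (2)(3)(-20) / ((1 - 5)(1 + 5)) = -120/(-24) = 5
Hence T_5(x) = 16 x^5 - 20 x^3 + 5 x.

T_5(x); series = 16 x^5 - 20 x^3 + 5 x


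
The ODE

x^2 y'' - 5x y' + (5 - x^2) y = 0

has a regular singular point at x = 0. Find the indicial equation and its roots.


Divide by x^2 to reach normal form y'' + P_1(x) y' + P_2(x) y = 0 with P_1(x) = -5/x and P_2(x) = -1 + 5/x^2.
x = 0 is a singular point because the y'-coefficient -5/x has a pole at x = 0 and the y-coefficient -1 + 5/x^2 has a pole at x = 0.
It is a regular singular point because x P_1(x) = p(x) = -5 and x^2 P_2(x) = q(x) = 5 - x^2 are polynomials, hence analytic at x = 0.
p(0) = -5,  q(0) = 5.
Indicial equation: r(r-1) + p(0) r + q(0) = 0, i.e. r^2 + (p(0) - 1) r + q(0) = 0, i.e. r^2 - 6 r + 5 = 0.
Discriminant: (-6)^2 - 4(5) = 16, so r = (6 ± 4)/2.
Solving: r_1 = 5, r_2 = 1.

indicial: r^2 - 6 r + 5 = 0; roots r_1 = 5, r_2 = 1


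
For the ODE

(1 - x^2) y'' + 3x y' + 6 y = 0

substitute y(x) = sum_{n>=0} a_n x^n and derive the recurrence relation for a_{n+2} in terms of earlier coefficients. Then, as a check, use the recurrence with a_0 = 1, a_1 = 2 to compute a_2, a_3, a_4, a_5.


Substitute y = sum_n a_n x^n.
(1 - 1 x^2) y'' contributes (n+2)(n+1) a_{n+2} - n(n-1) a_n at x^n.
3 x y'(x) contributes 3 n a_n at x^n.
6 y(x) contributes 6 a_n at x^n.
Matching x^n: (n+2)(n+1) a_{n+2} + (-n(n-1) + 3 n + 6) a_n = 0.
Thus a_{n+2} = (n(n-1) - 3 n - 6) / ((n+1)(n+2)) * a_n.

Check with a_0 = 1, a_1 = 2 (apply the recurrence for n = 0, 1, 2, 3): a_0 = 1, a_1 = 2, a_2 = -3, a_3 = -3, a_4 = 5/2, a_5 = 27/20.

a_(n+2) = (n(n-1) - 3 n - 6) / ((n+1)(n+2)) * a_n; check: a_0 = 1, a_1 = 2, a_2 = -3, a_3 = -3, a_4 = 5/2, a_5 = 27/20
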